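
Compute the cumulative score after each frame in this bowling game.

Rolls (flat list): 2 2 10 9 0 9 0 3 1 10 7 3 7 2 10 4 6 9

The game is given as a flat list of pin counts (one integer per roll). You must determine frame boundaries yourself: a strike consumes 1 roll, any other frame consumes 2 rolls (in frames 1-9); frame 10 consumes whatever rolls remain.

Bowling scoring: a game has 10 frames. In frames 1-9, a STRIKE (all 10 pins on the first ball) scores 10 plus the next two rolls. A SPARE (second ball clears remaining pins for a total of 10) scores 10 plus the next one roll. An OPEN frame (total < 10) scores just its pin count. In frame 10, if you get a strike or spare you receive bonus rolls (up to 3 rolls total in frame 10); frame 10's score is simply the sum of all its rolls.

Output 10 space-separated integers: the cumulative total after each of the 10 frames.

Answer: 4 23 32 41 45 65 82 91 111 130

Derivation:
Frame 1: OPEN (2+2=4). Cumulative: 4
Frame 2: STRIKE. 10 + next two rolls (9+0) = 19. Cumulative: 23
Frame 3: OPEN (9+0=9). Cumulative: 32
Frame 4: OPEN (9+0=9). Cumulative: 41
Frame 5: OPEN (3+1=4). Cumulative: 45
Frame 6: STRIKE. 10 + next two rolls (7+3) = 20. Cumulative: 65
Frame 7: SPARE (7+3=10). 10 + next roll (7) = 17. Cumulative: 82
Frame 8: OPEN (7+2=9). Cumulative: 91
Frame 9: STRIKE. 10 + next two rolls (4+6) = 20. Cumulative: 111
Frame 10: SPARE. Sum of all frame-10 rolls (4+6+9) = 19. Cumulative: 130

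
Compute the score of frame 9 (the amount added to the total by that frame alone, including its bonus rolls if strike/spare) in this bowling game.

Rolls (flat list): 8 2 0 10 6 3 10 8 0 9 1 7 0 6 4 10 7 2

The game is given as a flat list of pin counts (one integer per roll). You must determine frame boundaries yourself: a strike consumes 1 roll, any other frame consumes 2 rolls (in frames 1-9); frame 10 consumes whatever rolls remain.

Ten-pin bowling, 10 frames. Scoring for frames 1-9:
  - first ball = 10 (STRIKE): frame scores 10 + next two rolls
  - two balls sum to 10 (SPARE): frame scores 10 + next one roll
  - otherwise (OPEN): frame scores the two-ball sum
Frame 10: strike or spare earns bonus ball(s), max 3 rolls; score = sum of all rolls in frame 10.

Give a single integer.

Frame 1: SPARE (8+2=10). 10 + next roll (0) = 10. Cumulative: 10
Frame 2: SPARE (0+10=10). 10 + next roll (6) = 16. Cumulative: 26
Frame 3: OPEN (6+3=9). Cumulative: 35
Frame 4: STRIKE. 10 + next two rolls (8+0) = 18. Cumulative: 53
Frame 5: OPEN (8+0=8). Cumulative: 61
Frame 6: SPARE (9+1=10). 10 + next roll (7) = 17. Cumulative: 78
Frame 7: OPEN (7+0=7). Cumulative: 85
Frame 8: SPARE (6+4=10). 10 + next roll (10) = 20. Cumulative: 105
Frame 9: STRIKE. 10 + next two rolls (7+2) = 19. Cumulative: 124
Frame 10: OPEN. Sum of all frame-10 rolls (7+2) = 9. Cumulative: 133

Answer: 19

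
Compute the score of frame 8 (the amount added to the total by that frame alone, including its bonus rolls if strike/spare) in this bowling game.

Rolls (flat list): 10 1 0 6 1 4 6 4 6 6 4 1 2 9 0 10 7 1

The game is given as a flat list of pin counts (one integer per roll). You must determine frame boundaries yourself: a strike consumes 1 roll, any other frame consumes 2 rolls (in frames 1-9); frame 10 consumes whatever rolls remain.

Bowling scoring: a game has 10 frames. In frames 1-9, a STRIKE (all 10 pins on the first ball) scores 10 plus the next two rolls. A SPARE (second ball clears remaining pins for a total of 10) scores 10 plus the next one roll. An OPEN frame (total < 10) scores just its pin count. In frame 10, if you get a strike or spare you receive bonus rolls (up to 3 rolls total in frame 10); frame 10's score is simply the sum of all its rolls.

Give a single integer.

Answer: 9

Derivation:
Frame 1: STRIKE. 10 + next two rolls (1+0) = 11. Cumulative: 11
Frame 2: OPEN (1+0=1). Cumulative: 12
Frame 3: OPEN (6+1=7). Cumulative: 19
Frame 4: SPARE (4+6=10). 10 + next roll (4) = 14. Cumulative: 33
Frame 5: SPARE (4+6=10). 10 + next roll (6) = 16. Cumulative: 49
Frame 6: SPARE (6+4=10). 10 + next roll (1) = 11. Cumulative: 60
Frame 7: OPEN (1+2=3). Cumulative: 63
Frame 8: OPEN (9+0=9). Cumulative: 72
Frame 9: STRIKE. 10 + next two rolls (7+1) = 18. Cumulative: 90
Frame 10: OPEN. Sum of all frame-10 rolls (7+1) = 8. Cumulative: 98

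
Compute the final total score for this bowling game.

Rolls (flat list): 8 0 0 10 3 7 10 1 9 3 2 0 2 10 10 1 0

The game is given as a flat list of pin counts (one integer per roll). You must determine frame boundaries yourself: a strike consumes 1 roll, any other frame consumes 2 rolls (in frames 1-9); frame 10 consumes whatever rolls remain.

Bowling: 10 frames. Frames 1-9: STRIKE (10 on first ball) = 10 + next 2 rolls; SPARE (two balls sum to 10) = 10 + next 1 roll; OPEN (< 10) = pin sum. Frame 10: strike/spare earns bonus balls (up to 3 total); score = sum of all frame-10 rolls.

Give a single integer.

Answer: 114

Derivation:
Frame 1: OPEN (8+0=8). Cumulative: 8
Frame 2: SPARE (0+10=10). 10 + next roll (3) = 13. Cumulative: 21
Frame 3: SPARE (3+7=10). 10 + next roll (10) = 20. Cumulative: 41
Frame 4: STRIKE. 10 + next two rolls (1+9) = 20. Cumulative: 61
Frame 5: SPARE (1+9=10). 10 + next roll (3) = 13. Cumulative: 74
Frame 6: OPEN (3+2=5). Cumulative: 79
Frame 7: OPEN (0+2=2). Cumulative: 81
Frame 8: STRIKE. 10 + next two rolls (10+1) = 21. Cumulative: 102
Frame 9: STRIKE. 10 + next two rolls (1+0) = 11. Cumulative: 113
Frame 10: OPEN. Sum of all frame-10 rolls (1+0) = 1. Cumulative: 114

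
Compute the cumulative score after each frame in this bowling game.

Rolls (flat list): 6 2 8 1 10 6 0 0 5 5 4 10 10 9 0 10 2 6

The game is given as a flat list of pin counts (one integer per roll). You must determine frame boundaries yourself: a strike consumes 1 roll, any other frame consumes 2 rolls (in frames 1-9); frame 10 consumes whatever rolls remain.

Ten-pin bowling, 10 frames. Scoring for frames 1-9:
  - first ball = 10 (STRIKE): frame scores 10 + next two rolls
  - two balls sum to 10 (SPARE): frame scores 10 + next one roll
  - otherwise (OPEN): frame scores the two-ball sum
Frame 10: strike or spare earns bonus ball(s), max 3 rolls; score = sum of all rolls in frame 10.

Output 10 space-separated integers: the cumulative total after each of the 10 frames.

Answer: 8 17 33 39 44 53 82 101 110 128

Derivation:
Frame 1: OPEN (6+2=8). Cumulative: 8
Frame 2: OPEN (8+1=9). Cumulative: 17
Frame 3: STRIKE. 10 + next two rolls (6+0) = 16. Cumulative: 33
Frame 4: OPEN (6+0=6). Cumulative: 39
Frame 5: OPEN (0+5=5). Cumulative: 44
Frame 6: OPEN (5+4=9). Cumulative: 53
Frame 7: STRIKE. 10 + next two rolls (10+9) = 29. Cumulative: 82
Frame 8: STRIKE. 10 + next two rolls (9+0) = 19. Cumulative: 101
Frame 9: OPEN (9+0=9). Cumulative: 110
Frame 10: STRIKE. Sum of all frame-10 rolls (10+2+6) = 18. Cumulative: 128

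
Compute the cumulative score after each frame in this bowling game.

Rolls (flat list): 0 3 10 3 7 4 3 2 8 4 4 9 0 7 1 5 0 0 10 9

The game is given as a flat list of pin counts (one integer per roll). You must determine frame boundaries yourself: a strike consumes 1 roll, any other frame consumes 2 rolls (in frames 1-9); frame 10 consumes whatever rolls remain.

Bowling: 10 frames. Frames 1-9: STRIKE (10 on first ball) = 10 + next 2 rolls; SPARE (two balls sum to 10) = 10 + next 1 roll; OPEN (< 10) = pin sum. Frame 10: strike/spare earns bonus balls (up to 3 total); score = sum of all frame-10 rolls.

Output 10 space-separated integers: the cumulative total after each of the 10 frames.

Frame 1: OPEN (0+3=3). Cumulative: 3
Frame 2: STRIKE. 10 + next two rolls (3+7) = 20. Cumulative: 23
Frame 3: SPARE (3+7=10). 10 + next roll (4) = 14. Cumulative: 37
Frame 4: OPEN (4+3=7). Cumulative: 44
Frame 5: SPARE (2+8=10). 10 + next roll (4) = 14. Cumulative: 58
Frame 6: OPEN (4+4=8). Cumulative: 66
Frame 7: OPEN (9+0=9). Cumulative: 75
Frame 8: OPEN (7+1=8). Cumulative: 83
Frame 9: OPEN (5+0=5). Cumulative: 88
Frame 10: SPARE. Sum of all frame-10 rolls (0+10+9) = 19. Cumulative: 107

Answer: 3 23 37 44 58 66 75 83 88 107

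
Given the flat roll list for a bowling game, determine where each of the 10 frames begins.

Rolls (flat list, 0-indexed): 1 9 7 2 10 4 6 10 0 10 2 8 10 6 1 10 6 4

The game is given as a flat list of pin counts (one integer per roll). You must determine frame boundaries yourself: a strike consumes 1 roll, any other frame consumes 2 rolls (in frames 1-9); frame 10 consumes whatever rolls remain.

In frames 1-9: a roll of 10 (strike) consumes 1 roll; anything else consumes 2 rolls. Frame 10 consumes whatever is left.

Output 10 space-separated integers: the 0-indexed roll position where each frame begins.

Answer: 0 2 4 5 7 8 10 12 13 15

Derivation:
Frame 1 starts at roll index 0: rolls=1,9 (sum=10), consumes 2 rolls
Frame 2 starts at roll index 2: rolls=7,2 (sum=9), consumes 2 rolls
Frame 3 starts at roll index 4: roll=10 (strike), consumes 1 roll
Frame 4 starts at roll index 5: rolls=4,6 (sum=10), consumes 2 rolls
Frame 5 starts at roll index 7: roll=10 (strike), consumes 1 roll
Frame 6 starts at roll index 8: rolls=0,10 (sum=10), consumes 2 rolls
Frame 7 starts at roll index 10: rolls=2,8 (sum=10), consumes 2 rolls
Frame 8 starts at roll index 12: roll=10 (strike), consumes 1 roll
Frame 9 starts at roll index 13: rolls=6,1 (sum=7), consumes 2 rolls
Frame 10 starts at roll index 15: 3 remaining rolls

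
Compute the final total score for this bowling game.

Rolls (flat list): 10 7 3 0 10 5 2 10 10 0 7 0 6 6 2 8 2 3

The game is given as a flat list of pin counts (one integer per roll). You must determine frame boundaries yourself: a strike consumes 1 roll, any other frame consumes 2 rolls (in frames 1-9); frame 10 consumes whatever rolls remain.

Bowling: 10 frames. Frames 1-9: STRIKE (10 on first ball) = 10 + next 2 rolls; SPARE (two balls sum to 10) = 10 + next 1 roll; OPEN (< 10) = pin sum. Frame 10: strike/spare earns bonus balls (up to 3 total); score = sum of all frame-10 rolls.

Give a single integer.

Answer: 123

Derivation:
Frame 1: STRIKE. 10 + next two rolls (7+3) = 20. Cumulative: 20
Frame 2: SPARE (7+3=10). 10 + next roll (0) = 10. Cumulative: 30
Frame 3: SPARE (0+10=10). 10 + next roll (5) = 15. Cumulative: 45
Frame 4: OPEN (5+2=7). Cumulative: 52
Frame 5: STRIKE. 10 + next two rolls (10+0) = 20. Cumulative: 72
Frame 6: STRIKE. 10 + next two rolls (0+7) = 17. Cumulative: 89
Frame 7: OPEN (0+7=7). Cumulative: 96
Frame 8: OPEN (0+6=6). Cumulative: 102
Frame 9: OPEN (6+2=8). Cumulative: 110
Frame 10: SPARE. Sum of all frame-10 rolls (8+2+3) = 13. Cumulative: 123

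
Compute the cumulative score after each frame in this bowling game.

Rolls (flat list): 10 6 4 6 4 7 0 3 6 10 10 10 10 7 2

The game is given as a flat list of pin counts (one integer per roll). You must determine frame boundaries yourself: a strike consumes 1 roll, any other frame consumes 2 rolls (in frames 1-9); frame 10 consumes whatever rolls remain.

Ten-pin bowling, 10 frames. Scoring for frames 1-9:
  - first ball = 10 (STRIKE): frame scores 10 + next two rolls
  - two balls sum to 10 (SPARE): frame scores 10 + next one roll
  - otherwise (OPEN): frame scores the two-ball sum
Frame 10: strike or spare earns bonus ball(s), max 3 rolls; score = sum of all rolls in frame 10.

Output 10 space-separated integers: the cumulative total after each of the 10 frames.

Frame 1: STRIKE. 10 + next two rolls (6+4) = 20. Cumulative: 20
Frame 2: SPARE (6+4=10). 10 + next roll (6) = 16. Cumulative: 36
Frame 3: SPARE (6+4=10). 10 + next roll (7) = 17. Cumulative: 53
Frame 4: OPEN (7+0=7). Cumulative: 60
Frame 5: OPEN (3+6=9). Cumulative: 69
Frame 6: STRIKE. 10 + next two rolls (10+10) = 30. Cumulative: 99
Frame 7: STRIKE. 10 + next two rolls (10+10) = 30. Cumulative: 129
Frame 8: STRIKE. 10 + next two rolls (10+7) = 27. Cumulative: 156
Frame 9: STRIKE. 10 + next two rolls (7+2) = 19. Cumulative: 175
Frame 10: OPEN. Sum of all frame-10 rolls (7+2) = 9. Cumulative: 184

Answer: 20 36 53 60 69 99 129 156 175 184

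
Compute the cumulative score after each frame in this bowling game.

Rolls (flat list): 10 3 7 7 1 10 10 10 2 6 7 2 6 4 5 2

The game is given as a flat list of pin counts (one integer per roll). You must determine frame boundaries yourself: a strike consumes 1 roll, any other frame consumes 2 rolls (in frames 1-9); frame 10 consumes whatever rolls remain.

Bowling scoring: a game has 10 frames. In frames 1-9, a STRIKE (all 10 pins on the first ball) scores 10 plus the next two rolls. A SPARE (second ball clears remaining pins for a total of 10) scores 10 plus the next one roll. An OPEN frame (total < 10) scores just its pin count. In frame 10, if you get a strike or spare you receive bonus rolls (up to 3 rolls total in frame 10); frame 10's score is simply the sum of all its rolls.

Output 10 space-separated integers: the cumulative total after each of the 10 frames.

Frame 1: STRIKE. 10 + next two rolls (3+7) = 20. Cumulative: 20
Frame 2: SPARE (3+7=10). 10 + next roll (7) = 17. Cumulative: 37
Frame 3: OPEN (7+1=8). Cumulative: 45
Frame 4: STRIKE. 10 + next two rolls (10+10) = 30. Cumulative: 75
Frame 5: STRIKE. 10 + next two rolls (10+2) = 22. Cumulative: 97
Frame 6: STRIKE. 10 + next two rolls (2+6) = 18. Cumulative: 115
Frame 7: OPEN (2+6=8). Cumulative: 123
Frame 8: OPEN (7+2=9). Cumulative: 132
Frame 9: SPARE (6+4=10). 10 + next roll (5) = 15. Cumulative: 147
Frame 10: OPEN. Sum of all frame-10 rolls (5+2) = 7. Cumulative: 154

Answer: 20 37 45 75 97 115 123 132 147 154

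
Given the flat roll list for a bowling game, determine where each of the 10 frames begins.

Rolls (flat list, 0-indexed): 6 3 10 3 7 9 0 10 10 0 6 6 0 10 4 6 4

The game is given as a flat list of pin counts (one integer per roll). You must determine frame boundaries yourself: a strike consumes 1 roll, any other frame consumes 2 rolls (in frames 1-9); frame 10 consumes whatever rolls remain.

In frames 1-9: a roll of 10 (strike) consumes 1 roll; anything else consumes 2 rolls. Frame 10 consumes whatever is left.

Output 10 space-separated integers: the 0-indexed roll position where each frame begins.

Answer: 0 2 3 5 7 8 9 11 13 14

Derivation:
Frame 1 starts at roll index 0: rolls=6,3 (sum=9), consumes 2 rolls
Frame 2 starts at roll index 2: roll=10 (strike), consumes 1 roll
Frame 3 starts at roll index 3: rolls=3,7 (sum=10), consumes 2 rolls
Frame 4 starts at roll index 5: rolls=9,0 (sum=9), consumes 2 rolls
Frame 5 starts at roll index 7: roll=10 (strike), consumes 1 roll
Frame 6 starts at roll index 8: roll=10 (strike), consumes 1 roll
Frame 7 starts at roll index 9: rolls=0,6 (sum=6), consumes 2 rolls
Frame 8 starts at roll index 11: rolls=6,0 (sum=6), consumes 2 rolls
Frame 9 starts at roll index 13: roll=10 (strike), consumes 1 roll
Frame 10 starts at roll index 14: 3 remaining rolls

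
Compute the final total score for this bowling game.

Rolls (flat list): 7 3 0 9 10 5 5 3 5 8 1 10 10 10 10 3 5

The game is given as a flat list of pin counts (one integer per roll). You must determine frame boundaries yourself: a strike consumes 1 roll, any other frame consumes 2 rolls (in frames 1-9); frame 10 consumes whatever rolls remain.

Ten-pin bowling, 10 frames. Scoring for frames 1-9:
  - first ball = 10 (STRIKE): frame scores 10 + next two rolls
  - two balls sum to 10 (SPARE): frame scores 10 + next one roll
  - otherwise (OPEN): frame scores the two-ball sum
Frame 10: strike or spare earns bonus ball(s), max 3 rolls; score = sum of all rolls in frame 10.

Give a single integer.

Frame 1: SPARE (7+3=10). 10 + next roll (0) = 10. Cumulative: 10
Frame 2: OPEN (0+9=9). Cumulative: 19
Frame 3: STRIKE. 10 + next two rolls (5+5) = 20. Cumulative: 39
Frame 4: SPARE (5+5=10). 10 + next roll (3) = 13. Cumulative: 52
Frame 5: OPEN (3+5=8). Cumulative: 60
Frame 6: OPEN (8+1=9). Cumulative: 69
Frame 7: STRIKE. 10 + next two rolls (10+10) = 30. Cumulative: 99
Frame 8: STRIKE. 10 + next two rolls (10+10) = 30. Cumulative: 129
Frame 9: STRIKE. 10 + next two rolls (10+3) = 23. Cumulative: 152
Frame 10: STRIKE. Sum of all frame-10 rolls (10+3+5) = 18. Cumulative: 170

Answer: 170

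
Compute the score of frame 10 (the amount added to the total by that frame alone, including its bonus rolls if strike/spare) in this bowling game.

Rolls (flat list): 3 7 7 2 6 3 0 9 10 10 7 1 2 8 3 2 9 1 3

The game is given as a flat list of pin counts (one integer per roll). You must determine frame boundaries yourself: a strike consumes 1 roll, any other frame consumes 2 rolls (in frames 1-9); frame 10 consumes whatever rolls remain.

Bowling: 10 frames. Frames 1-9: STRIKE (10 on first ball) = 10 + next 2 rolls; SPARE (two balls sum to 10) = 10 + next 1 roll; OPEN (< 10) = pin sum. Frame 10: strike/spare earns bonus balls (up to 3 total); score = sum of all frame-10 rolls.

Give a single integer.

Frame 1: SPARE (3+7=10). 10 + next roll (7) = 17. Cumulative: 17
Frame 2: OPEN (7+2=9). Cumulative: 26
Frame 3: OPEN (6+3=9). Cumulative: 35
Frame 4: OPEN (0+9=9). Cumulative: 44
Frame 5: STRIKE. 10 + next two rolls (10+7) = 27. Cumulative: 71
Frame 6: STRIKE. 10 + next two rolls (7+1) = 18. Cumulative: 89
Frame 7: OPEN (7+1=8). Cumulative: 97
Frame 8: SPARE (2+8=10). 10 + next roll (3) = 13. Cumulative: 110
Frame 9: OPEN (3+2=5). Cumulative: 115
Frame 10: SPARE. Sum of all frame-10 rolls (9+1+3) = 13. Cumulative: 128

Answer: 13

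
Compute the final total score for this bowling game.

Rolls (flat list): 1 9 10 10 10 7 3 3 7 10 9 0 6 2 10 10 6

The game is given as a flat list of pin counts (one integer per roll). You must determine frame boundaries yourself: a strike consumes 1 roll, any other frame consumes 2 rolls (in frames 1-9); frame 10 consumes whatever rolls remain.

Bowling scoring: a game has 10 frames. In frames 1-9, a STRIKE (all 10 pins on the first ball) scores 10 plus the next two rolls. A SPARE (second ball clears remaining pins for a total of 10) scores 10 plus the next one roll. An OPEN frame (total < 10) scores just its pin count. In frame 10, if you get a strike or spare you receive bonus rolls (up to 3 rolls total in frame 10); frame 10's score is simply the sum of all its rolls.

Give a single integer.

Answer: 192

Derivation:
Frame 1: SPARE (1+9=10). 10 + next roll (10) = 20. Cumulative: 20
Frame 2: STRIKE. 10 + next two rolls (10+10) = 30. Cumulative: 50
Frame 3: STRIKE. 10 + next two rolls (10+7) = 27. Cumulative: 77
Frame 4: STRIKE. 10 + next two rolls (7+3) = 20. Cumulative: 97
Frame 5: SPARE (7+3=10). 10 + next roll (3) = 13. Cumulative: 110
Frame 6: SPARE (3+7=10). 10 + next roll (10) = 20. Cumulative: 130
Frame 7: STRIKE. 10 + next two rolls (9+0) = 19. Cumulative: 149
Frame 8: OPEN (9+0=9). Cumulative: 158
Frame 9: OPEN (6+2=8). Cumulative: 166
Frame 10: STRIKE. Sum of all frame-10 rolls (10+10+6) = 26. Cumulative: 192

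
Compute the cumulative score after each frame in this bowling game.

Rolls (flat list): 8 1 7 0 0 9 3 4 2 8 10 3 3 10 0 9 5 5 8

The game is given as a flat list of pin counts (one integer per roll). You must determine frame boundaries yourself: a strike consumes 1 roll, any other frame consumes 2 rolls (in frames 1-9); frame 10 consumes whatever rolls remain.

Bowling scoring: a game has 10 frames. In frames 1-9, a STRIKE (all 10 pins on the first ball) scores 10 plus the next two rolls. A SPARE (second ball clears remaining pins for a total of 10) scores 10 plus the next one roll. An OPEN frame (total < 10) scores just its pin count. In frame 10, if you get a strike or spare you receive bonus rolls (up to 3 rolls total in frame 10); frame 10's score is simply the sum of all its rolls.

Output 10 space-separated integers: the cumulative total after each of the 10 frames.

Frame 1: OPEN (8+1=9). Cumulative: 9
Frame 2: OPEN (7+0=7). Cumulative: 16
Frame 3: OPEN (0+9=9). Cumulative: 25
Frame 4: OPEN (3+4=7). Cumulative: 32
Frame 5: SPARE (2+8=10). 10 + next roll (10) = 20. Cumulative: 52
Frame 6: STRIKE. 10 + next two rolls (3+3) = 16. Cumulative: 68
Frame 7: OPEN (3+3=6). Cumulative: 74
Frame 8: STRIKE. 10 + next two rolls (0+9) = 19. Cumulative: 93
Frame 9: OPEN (0+9=9). Cumulative: 102
Frame 10: SPARE. Sum of all frame-10 rolls (5+5+8) = 18. Cumulative: 120

Answer: 9 16 25 32 52 68 74 93 102 120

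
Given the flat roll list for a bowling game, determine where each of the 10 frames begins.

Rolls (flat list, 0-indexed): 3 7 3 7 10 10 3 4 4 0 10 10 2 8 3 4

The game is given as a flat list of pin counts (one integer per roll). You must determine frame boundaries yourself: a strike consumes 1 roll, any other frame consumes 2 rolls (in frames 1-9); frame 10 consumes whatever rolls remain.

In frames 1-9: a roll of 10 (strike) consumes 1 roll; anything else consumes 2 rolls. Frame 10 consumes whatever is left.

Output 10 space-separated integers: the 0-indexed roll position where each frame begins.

Answer: 0 2 4 5 6 8 10 11 12 14

Derivation:
Frame 1 starts at roll index 0: rolls=3,7 (sum=10), consumes 2 rolls
Frame 2 starts at roll index 2: rolls=3,7 (sum=10), consumes 2 rolls
Frame 3 starts at roll index 4: roll=10 (strike), consumes 1 roll
Frame 4 starts at roll index 5: roll=10 (strike), consumes 1 roll
Frame 5 starts at roll index 6: rolls=3,4 (sum=7), consumes 2 rolls
Frame 6 starts at roll index 8: rolls=4,0 (sum=4), consumes 2 rolls
Frame 7 starts at roll index 10: roll=10 (strike), consumes 1 roll
Frame 8 starts at roll index 11: roll=10 (strike), consumes 1 roll
Frame 9 starts at roll index 12: rolls=2,8 (sum=10), consumes 2 rolls
Frame 10 starts at roll index 14: 2 remaining rolls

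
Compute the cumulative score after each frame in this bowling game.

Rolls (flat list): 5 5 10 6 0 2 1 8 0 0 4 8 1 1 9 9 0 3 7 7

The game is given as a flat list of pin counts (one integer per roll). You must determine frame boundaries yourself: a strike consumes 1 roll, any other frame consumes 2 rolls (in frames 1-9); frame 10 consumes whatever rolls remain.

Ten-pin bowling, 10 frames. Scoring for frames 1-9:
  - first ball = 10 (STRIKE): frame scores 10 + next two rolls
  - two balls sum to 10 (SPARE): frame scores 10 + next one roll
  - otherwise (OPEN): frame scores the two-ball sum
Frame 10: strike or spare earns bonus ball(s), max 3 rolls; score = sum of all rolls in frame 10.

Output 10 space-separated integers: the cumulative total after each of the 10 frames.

Frame 1: SPARE (5+5=10). 10 + next roll (10) = 20. Cumulative: 20
Frame 2: STRIKE. 10 + next two rolls (6+0) = 16. Cumulative: 36
Frame 3: OPEN (6+0=6). Cumulative: 42
Frame 4: OPEN (2+1=3). Cumulative: 45
Frame 5: OPEN (8+0=8). Cumulative: 53
Frame 6: OPEN (0+4=4). Cumulative: 57
Frame 7: OPEN (8+1=9). Cumulative: 66
Frame 8: SPARE (1+9=10). 10 + next roll (9) = 19. Cumulative: 85
Frame 9: OPEN (9+0=9). Cumulative: 94
Frame 10: SPARE. Sum of all frame-10 rolls (3+7+7) = 17. Cumulative: 111

Answer: 20 36 42 45 53 57 66 85 94 111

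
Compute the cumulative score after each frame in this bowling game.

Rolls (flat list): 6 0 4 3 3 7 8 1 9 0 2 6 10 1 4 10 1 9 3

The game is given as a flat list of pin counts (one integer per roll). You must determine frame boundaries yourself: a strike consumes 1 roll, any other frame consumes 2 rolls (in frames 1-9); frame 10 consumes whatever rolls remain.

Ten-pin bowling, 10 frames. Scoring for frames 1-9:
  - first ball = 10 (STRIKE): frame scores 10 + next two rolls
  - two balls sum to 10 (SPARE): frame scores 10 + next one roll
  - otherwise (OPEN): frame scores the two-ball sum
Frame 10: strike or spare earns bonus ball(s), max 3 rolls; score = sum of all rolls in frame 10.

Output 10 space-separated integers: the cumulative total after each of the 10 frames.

Frame 1: OPEN (6+0=6). Cumulative: 6
Frame 2: OPEN (4+3=7). Cumulative: 13
Frame 3: SPARE (3+7=10). 10 + next roll (8) = 18. Cumulative: 31
Frame 4: OPEN (8+1=9). Cumulative: 40
Frame 5: OPEN (9+0=9). Cumulative: 49
Frame 6: OPEN (2+6=8). Cumulative: 57
Frame 7: STRIKE. 10 + next two rolls (1+4) = 15. Cumulative: 72
Frame 8: OPEN (1+4=5). Cumulative: 77
Frame 9: STRIKE. 10 + next two rolls (1+9) = 20. Cumulative: 97
Frame 10: SPARE. Sum of all frame-10 rolls (1+9+3) = 13. Cumulative: 110

Answer: 6 13 31 40 49 57 72 77 97 110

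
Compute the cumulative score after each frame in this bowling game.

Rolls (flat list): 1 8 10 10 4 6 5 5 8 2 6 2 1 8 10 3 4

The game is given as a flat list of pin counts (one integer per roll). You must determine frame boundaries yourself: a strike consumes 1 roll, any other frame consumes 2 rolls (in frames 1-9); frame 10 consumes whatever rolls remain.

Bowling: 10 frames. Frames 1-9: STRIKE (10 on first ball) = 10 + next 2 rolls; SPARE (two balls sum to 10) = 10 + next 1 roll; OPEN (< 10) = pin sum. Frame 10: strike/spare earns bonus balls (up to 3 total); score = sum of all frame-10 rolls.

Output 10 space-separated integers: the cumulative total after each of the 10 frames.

Answer: 9 33 53 68 86 102 110 119 136 143

Derivation:
Frame 1: OPEN (1+8=9). Cumulative: 9
Frame 2: STRIKE. 10 + next two rolls (10+4) = 24. Cumulative: 33
Frame 3: STRIKE. 10 + next two rolls (4+6) = 20. Cumulative: 53
Frame 4: SPARE (4+6=10). 10 + next roll (5) = 15. Cumulative: 68
Frame 5: SPARE (5+5=10). 10 + next roll (8) = 18. Cumulative: 86
Frame 6: SPARE (8+2=10). 10 + next roll (6) = 16. Cumulative: 102
Frame 7: OPEN (6+2=8). Cumulative: 110
Frame 8: OPEN (1+8=9). Cumulative: 119
Frame 9: STRIKE. 10 + next two rolls (3+4) = 17. Cumulative: 136
Frame 10: OPEN. Sum of all frame-10 rolls (3+4) = 7. Cumulative: 143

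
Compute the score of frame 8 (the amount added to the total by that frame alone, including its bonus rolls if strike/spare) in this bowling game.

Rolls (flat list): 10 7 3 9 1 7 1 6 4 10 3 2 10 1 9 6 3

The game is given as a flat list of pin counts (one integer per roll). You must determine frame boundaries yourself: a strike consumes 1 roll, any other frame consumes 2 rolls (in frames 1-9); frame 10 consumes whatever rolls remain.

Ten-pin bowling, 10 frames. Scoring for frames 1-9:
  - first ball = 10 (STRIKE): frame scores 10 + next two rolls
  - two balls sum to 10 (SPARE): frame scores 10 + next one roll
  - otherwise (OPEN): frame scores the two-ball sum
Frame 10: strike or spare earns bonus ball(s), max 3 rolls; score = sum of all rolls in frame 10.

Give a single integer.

Frame 1: STRIKE. 10 + next two rolls (7+3) = 20. Cumulative: 20
Frame 2: SPARE (7+3=10). 10 + next roll (9) = 19. Cumulative: 39
Frame 3: SPARE (9+1=10). 10 + next roll (7) = 17. Cumulative: 56
Frame 4: OPEN (7+1=8). Cumulative: 64
Frame 5: SPARE (6+4=10). 10 + next roll (10) = 20. Cumulative: 84
Frame 6: STRIKE. 10 + next two rolls (3+2) = 15. Cumulative: 99
Frame 7: OPEN (3+2=5). Cumulative: 104
Frame 8: STRIKE. 10 + next two rolls (1+9) = 20. Cumulative: 124
Frame 9: SPARE (1+9=10). 10 + next roll (6) = 16. Cumulative: 140
Frame 10: OPEN. Sum of all frame-10 rolls (6+3) = 9. Cumulative: 149

Answer: 20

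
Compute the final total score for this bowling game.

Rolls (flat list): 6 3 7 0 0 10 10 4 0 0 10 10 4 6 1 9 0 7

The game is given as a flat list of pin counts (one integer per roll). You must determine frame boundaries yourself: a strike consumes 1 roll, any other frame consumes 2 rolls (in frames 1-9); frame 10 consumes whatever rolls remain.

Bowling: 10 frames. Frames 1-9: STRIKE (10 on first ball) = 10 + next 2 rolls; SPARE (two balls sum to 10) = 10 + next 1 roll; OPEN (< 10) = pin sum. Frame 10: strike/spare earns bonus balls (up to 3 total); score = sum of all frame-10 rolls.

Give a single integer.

Frame 1: OPEN (6+3=9). Cumulative: 9
Frame 2: OPEN (7+0=7). Cumulative: 16
Frame 3: SPARE (0+10=10). 10 + next roll (10) = 20. Cumulative: 36
Frame 4: STRIKE. 10 + next two rolls (4+0) = 14. Cumulative: 50
Frame 5: OPEN (4+0=4). Cumulative: 54
Frame 6: SPARE (0+10=10). 10 + next roll (10) = 20. Cumulative: 74
Frame 7: STRIKE. 10 + next two rolls (4+6) = 20. Cumulative: 94
Frame 8: SPARE (4+6=10). 10 + next roll (1) = 11. Cumulative: 105
Frame 9: SPARE (1+9=10). 10 + next roll (0) = 10. Cumulative: 115
Frame 10: OPEN. Sum of all frame-10 rolls (0+7) = 7. Cumulative: 122

Answer: 122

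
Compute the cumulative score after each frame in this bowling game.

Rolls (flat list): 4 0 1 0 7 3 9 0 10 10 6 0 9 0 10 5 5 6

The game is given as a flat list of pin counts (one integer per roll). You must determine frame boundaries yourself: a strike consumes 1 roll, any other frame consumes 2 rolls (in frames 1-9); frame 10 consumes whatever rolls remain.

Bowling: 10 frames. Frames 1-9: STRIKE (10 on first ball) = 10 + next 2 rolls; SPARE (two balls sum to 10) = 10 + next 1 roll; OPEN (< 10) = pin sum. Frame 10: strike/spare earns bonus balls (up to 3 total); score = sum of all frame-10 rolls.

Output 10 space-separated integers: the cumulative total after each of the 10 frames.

Answer: 4 5 24 33 59 75 81 90 110 126

Derivation:
Frame 1: OPEN (4+0=4). Cumulative: 4
Frame 2: OPEN (1+0=1). Cumulative: 5
Frame 3: SPARE (7+3=10). 10 + next roll (9) = 19. Cumulative: 24
Frame 4: OPEN (9+0=9). Cumulative: 33
Frame 5: STRIKE. 10 + next two rolls (10+6) = 26. Cumulative: 59
Frame 6: STRIKE. 10 + next two rolls (6+0) = 16. Cumulative: 75
Frame 7: OPEN (6+0=6). Cumulative: 81
Frame 8: OPEN (9+0=9). Cumulative: 90
Frame 9: STRIKE. 10 + next two rolls (5+5) = 20. Cumulative: 110
Frame 10: SPARE. Sum of all frame-10 rolls (5+5+6) = 16. Cumulative: 126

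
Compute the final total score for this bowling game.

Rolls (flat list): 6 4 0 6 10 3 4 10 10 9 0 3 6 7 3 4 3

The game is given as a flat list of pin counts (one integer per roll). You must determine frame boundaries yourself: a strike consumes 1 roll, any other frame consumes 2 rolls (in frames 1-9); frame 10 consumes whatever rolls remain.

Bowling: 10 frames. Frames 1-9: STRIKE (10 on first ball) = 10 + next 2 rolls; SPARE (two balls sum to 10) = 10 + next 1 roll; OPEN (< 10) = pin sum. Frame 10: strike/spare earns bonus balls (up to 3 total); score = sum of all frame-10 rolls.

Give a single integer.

Frame 1: SPARE (6+4=10). 10 + next roll (0) = 10. Cumulative: 10
Frame 2: OPEN (0+6=6). Cumulative: 16
Frame 3: STRIKE. 10 + next two rolls (3+4) = 17. Cumulative: 33
Frame 4: OPEN (3+4=7). Cumulative: 40
Frame 5: STRIKE. 10 + next two rolls (10+9) = 29. Cumulative: 69
Frame 6: STRIKE. 10 + next two rolls (9+0) = 19. Cumulative: 88
Frame 7: OPEN (9+0=9). Cumulative: 97
Frame 8: OPEN (3+6=9). Cumulative: 106
Frame 9: SPARE (7+3=10). 10 + next roll (4) = 14. Cumulative: 120
Frame 10: OPEN. Sum of all frame-10 rolls (4+3) = 7. Cumulative: 127

Answer: 127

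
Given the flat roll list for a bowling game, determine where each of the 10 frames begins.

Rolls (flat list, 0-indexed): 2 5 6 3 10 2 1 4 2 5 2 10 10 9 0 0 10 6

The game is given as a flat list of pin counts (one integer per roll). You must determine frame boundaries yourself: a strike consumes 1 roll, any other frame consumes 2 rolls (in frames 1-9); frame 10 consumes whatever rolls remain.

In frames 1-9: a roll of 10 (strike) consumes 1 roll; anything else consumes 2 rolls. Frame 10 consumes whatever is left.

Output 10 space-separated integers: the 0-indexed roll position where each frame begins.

Frame 1 starts at roll index 0: rolls=2,5 (sum=7), consumes 2 rolls
Frame 2 starts at roll index 2: rolls=6,3 (sum=9), consumes 2 rolls
Frame 3 starts at roll index 4: roll=10 (strike), consumes 1 roll
Frame 4 starts at roll index 5: rolls=2,1 (sum=3), consumes 2 rolls
Frame 5 starts at roll index 7: rolls=4,2 (sum=6), consumes 2 rolls
Frame 6 starts at roll index 9: rolls=5,2 (sum=7), consumes 2 rolls
Frame 7 starts at roll index 11: roll=10 (strike), consumes 1 roll
Frame 8 starts at roll index 12: roll=10 (strike), consumes 1 roll
Frame 9 starts at roll index 13: rolls=9,0 (sum=9), consumes 2 rolls
Frame 10 starts at roll index 15: 3 remaining rolls

Answer: 0 2 4 5 7 9 11 12 13 15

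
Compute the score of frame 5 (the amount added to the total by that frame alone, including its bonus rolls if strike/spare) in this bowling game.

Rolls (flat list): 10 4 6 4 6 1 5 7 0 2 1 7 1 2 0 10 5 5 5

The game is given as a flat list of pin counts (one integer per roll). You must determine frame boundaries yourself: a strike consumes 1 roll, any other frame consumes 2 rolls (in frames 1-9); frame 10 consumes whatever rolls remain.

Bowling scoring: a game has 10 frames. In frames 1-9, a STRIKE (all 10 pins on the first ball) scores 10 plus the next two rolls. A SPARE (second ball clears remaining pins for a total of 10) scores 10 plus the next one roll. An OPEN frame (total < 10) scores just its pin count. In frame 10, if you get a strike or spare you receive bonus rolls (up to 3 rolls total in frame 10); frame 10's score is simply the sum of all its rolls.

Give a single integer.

Frame 1: STRIKE. 10 + next two rolls (4+6) = 20. Cumulative: 20
Frame 2: SPARE (4+6=10). 10 + next roll (4) = 14. Cumulative: 34
Frame 3: SPARE (4+6=10). 10 + next roll (1) = 11. Cumulative: 45
Frame 4: OPEN (1+5=6). Cumulative: 51
Frame 5: OPEN (7+0=7). Cumulative: 58
Frame 6: OPEN (2+1=3). Cumulative: 61
Frame 7: OPEN (7+1=8). Cumulative: 69

Answer: 7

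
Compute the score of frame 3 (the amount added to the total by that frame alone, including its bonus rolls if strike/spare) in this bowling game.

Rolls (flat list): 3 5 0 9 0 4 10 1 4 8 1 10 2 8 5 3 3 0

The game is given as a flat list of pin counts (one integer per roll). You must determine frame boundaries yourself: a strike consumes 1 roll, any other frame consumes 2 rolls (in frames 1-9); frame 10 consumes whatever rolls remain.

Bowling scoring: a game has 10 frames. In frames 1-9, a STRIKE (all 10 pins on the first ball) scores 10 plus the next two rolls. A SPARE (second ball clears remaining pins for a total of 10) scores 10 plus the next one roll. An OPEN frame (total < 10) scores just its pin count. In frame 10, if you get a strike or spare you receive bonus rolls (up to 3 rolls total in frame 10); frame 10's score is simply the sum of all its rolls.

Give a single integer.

Answer: 4

Derivation:
Frame 1: OPEN (3+5=8). Cumulative: 8
Frame 2: OPEN (0+9=9). Cumulative: 17
Frame 3: OPEN (0+4=4). Cumulative: 21
Frame 4: STRIKE. 10 + next two rolls (1+4) = 15. Cumulative: 36
Frame 5: OPEN (1+4=5). Cumulative: 41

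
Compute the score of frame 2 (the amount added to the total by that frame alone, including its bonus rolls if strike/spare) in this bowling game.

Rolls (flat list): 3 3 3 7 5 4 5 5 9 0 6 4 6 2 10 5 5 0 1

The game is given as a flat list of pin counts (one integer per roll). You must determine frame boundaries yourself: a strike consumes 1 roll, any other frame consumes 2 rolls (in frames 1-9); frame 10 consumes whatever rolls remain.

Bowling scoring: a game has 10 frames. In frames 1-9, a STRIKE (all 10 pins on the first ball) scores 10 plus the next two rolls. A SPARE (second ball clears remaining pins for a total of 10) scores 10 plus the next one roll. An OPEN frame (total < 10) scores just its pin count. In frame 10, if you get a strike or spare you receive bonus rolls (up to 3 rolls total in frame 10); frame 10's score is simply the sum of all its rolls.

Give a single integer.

Answer: 15

Derivation:
Frame 1: OPEN (3+3=6). Cumulative: 6
Frame 2: SPARE (3+7=10). 10 + next roll (5) = 15. Cumulative: 21
Frame 3: OPEN (5+4=9). Cumulative: 30
Frame 4: SPARE (5+5=10). 10 + next roll (9) = 19. Cumulative: 49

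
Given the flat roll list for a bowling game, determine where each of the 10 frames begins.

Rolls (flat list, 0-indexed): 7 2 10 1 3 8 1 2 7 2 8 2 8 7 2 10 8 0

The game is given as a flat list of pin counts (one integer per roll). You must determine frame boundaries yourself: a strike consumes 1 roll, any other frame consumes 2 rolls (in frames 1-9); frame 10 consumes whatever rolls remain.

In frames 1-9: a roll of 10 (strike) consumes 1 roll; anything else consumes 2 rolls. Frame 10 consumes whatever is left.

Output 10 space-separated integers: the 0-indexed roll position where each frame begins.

Answer: 0 2 3 5 7 9 11 13 15 16

Derivation:
Frame 1 starts at roll index 0: rolls=7,2 (sum=9), consumes 2 rolls
Frame 2 starts at roll index 2: roll=10 (strike), consumes 1 roll
Frame 3 starts at roll index 3: rolls=1,3 (sum=4), consumes 2 rolls
Frame 4 starts at roll index 5: rolls=8,1 (sum=9), consumes 2 rolls
Frame 5 starts at roll index 7: rolls=2,7 (sum=9), consumes 2 rolls
Frame 6 starts at roll index 9: rolls=2,8 (sum=10), consumes 2 rolls
Frame 7 starts at roll index 11: rolls=2,8 (sum=10), consumes 2 rolls
Frame 8 starts at roll index 13: rolls=7,2 (sum=9), consumes 2 rolls
Frame 9 starts at roll index 15: roll=10 (strike), consumes 1 roll
Frame 10 starts at roll index 16: 2 remaining rolls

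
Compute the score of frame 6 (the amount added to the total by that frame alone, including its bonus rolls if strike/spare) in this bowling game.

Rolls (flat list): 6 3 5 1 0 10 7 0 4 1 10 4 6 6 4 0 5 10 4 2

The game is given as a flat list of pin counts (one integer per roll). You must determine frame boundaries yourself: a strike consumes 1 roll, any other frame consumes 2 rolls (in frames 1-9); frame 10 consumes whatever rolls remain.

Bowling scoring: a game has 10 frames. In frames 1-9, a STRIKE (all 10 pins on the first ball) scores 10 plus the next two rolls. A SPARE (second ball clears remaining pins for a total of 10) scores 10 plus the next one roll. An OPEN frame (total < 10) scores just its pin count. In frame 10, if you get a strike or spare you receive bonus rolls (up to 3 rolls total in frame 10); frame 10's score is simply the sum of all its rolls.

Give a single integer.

Answer: 20

Derivation:
Frame 1: OPEN (6+3=9). Cumulative: 9
Frame 2: OPEN (5+1=6). Cumulative: 15
Frame 3: SPARE (0+10=10). 10 + next roll (7) = 17. Cumulative: 32
Frame 4: OPEN (7+0=7). Cumulative: 39
Frame 5: OPEN (4+1=5). Cumulative: 44
Frame 6: STRIKE. 10 + next two rolls (4+6) = 20. Cumulative: 64
Frame 7: SPARE (4+6=10). 10 + next roll (6) = 16. Cumulative: 80
Frame 8: SPARE (6+4=10). 10 + next roll (0) = 10. Cumulative: 90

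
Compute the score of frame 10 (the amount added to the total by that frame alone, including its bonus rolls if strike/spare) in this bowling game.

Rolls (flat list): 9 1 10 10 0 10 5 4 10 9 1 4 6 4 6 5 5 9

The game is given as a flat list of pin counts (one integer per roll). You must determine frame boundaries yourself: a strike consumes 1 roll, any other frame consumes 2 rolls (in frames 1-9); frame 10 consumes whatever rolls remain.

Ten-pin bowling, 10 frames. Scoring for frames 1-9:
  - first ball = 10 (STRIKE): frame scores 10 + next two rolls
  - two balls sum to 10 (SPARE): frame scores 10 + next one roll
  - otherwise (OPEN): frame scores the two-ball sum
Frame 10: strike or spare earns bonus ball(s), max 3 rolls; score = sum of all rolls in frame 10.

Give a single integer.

Frame 1: SPARE (9+1=10). 10 + next roll (10) = 20. Cumulative: 20
Frame 2: STRIKE. 10 + next two rolls (10+0) = 20. Cumulative: 40
Frame 3: STRIKE. 10 + next two rolls (0+10) = 20. Cumulative: 60
Frame 4: SPARE (0+10=10). 10 + next roll (5) = 15. Cumulative: 75
Frame 5: OPEN (5+4=9). Cumulative: 84
Frame 6: STRIKE. 10 + next two rolls (9+1) = 20. Cumulative: 104
Frame 7: SPARE (9+1=10). 10 + next roll (4) = 14. Cumulative: 118
Frame 8: SPARE (4+6=10). 10 + next roll (4) = 14. Cumulative: 132
Frame 9: SPARE (4+6=10). 10 + next roll (5) = 15. Cumulative: 147
Frame 10: SPARE. Sum of all frame-10 rolls (5+5+9) = 19. Cumulative: 166

Answer: 19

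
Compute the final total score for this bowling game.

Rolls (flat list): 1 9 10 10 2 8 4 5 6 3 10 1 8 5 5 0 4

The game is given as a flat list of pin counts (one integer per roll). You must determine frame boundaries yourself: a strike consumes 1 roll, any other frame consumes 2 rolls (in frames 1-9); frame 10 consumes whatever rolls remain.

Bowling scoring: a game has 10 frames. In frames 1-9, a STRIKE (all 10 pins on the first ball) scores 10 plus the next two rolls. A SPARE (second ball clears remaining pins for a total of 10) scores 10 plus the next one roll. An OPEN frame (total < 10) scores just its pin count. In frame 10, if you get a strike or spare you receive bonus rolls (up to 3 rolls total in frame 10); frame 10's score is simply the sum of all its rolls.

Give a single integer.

Frame 1: SPARE (1+9=10). 10 + next roll (10) = 20. Cumulative: 20
Frame 2: STRIKE. 10 + next two rolls (10+2) = 22. Cumulative: 42
Frame 3: STRIKE. 10 + next two rolls (2+8) = 20. Cumulative: 62
Frame 4: SPARE (2+8=10). 10 + next roll (4) = 14. Cumulative: 76
Frame 5: OPEN (4+5=9). Cumulative: 85
Frame 6: OPEN (6+3=9). Cumulative: 94
Frame 7: STRIKE. 10 + next two rolls (1+8) = 19. Cumulative: 113
Frame 8: OPEN (1+8=9). Cumulative: 122
Frame 9: SPARE (5+5=10). 10 + next roll (0) = 10. Cumulative: 132
Frame 10: OPEN. Sum of all frame-10 rolls (0+4) = 4. Cumulative: 136

Answer: 136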